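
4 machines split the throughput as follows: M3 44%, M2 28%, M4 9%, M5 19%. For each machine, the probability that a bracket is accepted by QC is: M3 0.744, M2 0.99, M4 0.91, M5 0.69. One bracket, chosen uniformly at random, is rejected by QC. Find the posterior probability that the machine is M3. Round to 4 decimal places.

0.6174

Taking complements, P(rejected | each) = M3 0.256, M2 0.01, M4 0.09, M5 0.31.
By Bayes' rule, posterior ∝ prior × likelihood:
  M3: 0.44 × 0.256 = 0.11264
  M2: 0.28 × 0.01 = 0.0028
  M4: 0.09 × 0.09 = 0.0081
  M5: 0.19 × 0.31 = 0.0589
Total = 0.18244.
P(M3 | evidence) = 0.11264 / 0.18244 ≈ 0.6174.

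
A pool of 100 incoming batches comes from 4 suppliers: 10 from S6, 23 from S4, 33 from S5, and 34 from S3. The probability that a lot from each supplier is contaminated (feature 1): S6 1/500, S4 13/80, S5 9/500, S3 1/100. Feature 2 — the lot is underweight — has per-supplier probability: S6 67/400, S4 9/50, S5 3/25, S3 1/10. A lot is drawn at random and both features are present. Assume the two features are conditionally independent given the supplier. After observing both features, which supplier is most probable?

S4

By Bayes' rule, posterior ∝ prior × likelihood:
  S6: 0.1 × 0.002 × 0.1675 = 0.0000335
  S4: 0.23 × 0.1625 × 0.18 = 0.0067275
  S5: 0.33 × 0.018 × 0.12 = 0.0007128
  S3: 0.34 × 0.01 × 0.1 = 0.00034
Sum = 0.0078138.
Largest term belongs to S4, so S4 is most probable.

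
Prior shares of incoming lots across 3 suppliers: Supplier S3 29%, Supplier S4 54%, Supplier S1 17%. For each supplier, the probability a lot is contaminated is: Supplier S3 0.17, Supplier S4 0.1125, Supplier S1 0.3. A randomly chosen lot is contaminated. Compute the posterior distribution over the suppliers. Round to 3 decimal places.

By Bayes' rule, posterior ∝ prior × likelihood:
  Supplier S3: 0.29 × 0.17 = 0.0493
  Supplier S4: 0.54 × 0.1125 = 0.06075
  Supplier S1: 0.17 × 0.3 = 0.051
Normalizing constant = 0.16105.
P(Supplier S3 | contaminated) = 0.0493/0.16105 ≈ 0.306
P(Supplier S4 | contaminated) = 0.06075/0.16105 ≈ 0.377
P(Supplier S1 | contaminated) = 0.051/0.16105 ≈ 0.317

Supplier S3 0.306, Supplier S4 0.377, Supplier S1 0.317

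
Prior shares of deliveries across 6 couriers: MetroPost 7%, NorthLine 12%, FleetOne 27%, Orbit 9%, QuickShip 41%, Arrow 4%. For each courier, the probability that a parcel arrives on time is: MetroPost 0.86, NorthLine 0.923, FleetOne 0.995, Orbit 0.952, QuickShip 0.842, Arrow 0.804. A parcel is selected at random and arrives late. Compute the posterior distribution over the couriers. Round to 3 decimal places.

Taking complements, P(late | each) = MetroPost 0.14, NorthLine 0.077, FleetOne 0.005, Orbit 0.048, QuickShip 0.158, Arrow 0.196.
Unnormalized posteriors (prior × likelihood):
  MetroPost: 0.07 × 0.14 = 0.0098
  NorthLine: 0.12 × 0.077 = 0.00924
  FleetOne: 0.27 × 0.005 = 0.00135
  Orbit: 0.09 × 0.048 = 0.00432
  QuickShip: 0.41 × 0.158 = 0.06478
  Arrow: 0.04 × 0.196 = 0.00784
Sum = 0.09733.
P(MetroPost | late) = 0.0098/0.09733 ≈ 0.101
P(NorthLine | late) = 0.00924/0.09733 ≈ 0.095
P(FleetOne | late) = 0.00135/0.09733 ≈ 0.014
P(Orbit | late) = 0.00432/0.09733 ≈ 0.044
P(QuickShip | late) = 0.06478/0.09733 ≈ 0.666
P(Arrow | late) = 0.00784/0.09733 ≈ 0.081

MetroPost 0.101, NorthLine 0.095, FleetOne 0.014, Orbit 0.044, QuickShip 0.666, Arrow 0.081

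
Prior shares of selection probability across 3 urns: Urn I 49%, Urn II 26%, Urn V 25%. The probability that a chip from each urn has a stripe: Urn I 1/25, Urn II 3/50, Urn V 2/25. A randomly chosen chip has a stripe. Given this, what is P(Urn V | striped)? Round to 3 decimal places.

By Bayes' rule, posterior ∝ prior × likelihood:
  Urn I: 0.49 × 0.04 = 0.0196
  Urn II: 0.26 × 0.06 = 0.0156
  Urn V: 0.25 × 0.08 = 0.02
Normalizing constant = 0.0552.
P(Urn V | evidence) = 0.02 / 0.0552 ≈ 0.362.

0.362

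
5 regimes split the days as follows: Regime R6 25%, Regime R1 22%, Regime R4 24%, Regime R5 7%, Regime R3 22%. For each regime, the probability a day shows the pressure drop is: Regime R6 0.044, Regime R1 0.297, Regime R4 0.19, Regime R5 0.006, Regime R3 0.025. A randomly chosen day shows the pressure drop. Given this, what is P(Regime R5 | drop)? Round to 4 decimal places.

By Bayes' rule, posterior ∝ prior × likelihood:
  Regime R6: 0.25 × 0.044 = 0.011
  Regime R1: 0.22 × 0.297 = 0.06534
  Regime R4: 0.24 × 0.19 = 0.0456
  Regime R5: 0.07 × 0.006 = 0.00042
  Regime R3: 0.22 × 0.025 = 0.0055
Normalizing constant = 0.12786.
P(Regime R5 | evidence) = 0.00042 / 0.12786 ≈ 0.0033.

0.0033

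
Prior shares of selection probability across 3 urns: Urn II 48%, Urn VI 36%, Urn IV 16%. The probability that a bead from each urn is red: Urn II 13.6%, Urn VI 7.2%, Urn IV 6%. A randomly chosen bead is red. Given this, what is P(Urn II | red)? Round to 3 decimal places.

0.648

Unnormalized posteriors (prior × likelihood):
  Urn II: 0.48 × 0.136 = 0.06528
  Urn VI: 0.36 × 0.072 = 0.02592
  Urn IV: 0.16 × 0.06 = 0.0096
Total = 0.1008.
P(Urn II | evidence) = 0.06528 / 0.1008 ≈ 0.648.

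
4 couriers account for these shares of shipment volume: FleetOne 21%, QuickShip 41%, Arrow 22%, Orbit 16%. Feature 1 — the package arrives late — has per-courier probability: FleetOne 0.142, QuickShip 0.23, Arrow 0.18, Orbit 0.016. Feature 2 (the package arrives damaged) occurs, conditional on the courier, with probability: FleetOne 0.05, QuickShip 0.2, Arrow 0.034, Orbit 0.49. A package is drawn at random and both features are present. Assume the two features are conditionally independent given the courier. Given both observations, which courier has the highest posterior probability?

Unnormalized posteriors (prior × likelihood):
  FleetOne: 0.21 × 0.142 × 0.05 = 0.001491
  QuickShip: 0.41 × 0.23 × 0.2 = 0.01886
  Arrow: 0.22 × 0.18 × 0.034 = 0.0013464
  Orbit: 0.16 × 0.016 × 0.49 = 0.0012544
Total = 0.0229518.
Largest term belongs to QuickShip, so QuickShip is most probable.

QuickShip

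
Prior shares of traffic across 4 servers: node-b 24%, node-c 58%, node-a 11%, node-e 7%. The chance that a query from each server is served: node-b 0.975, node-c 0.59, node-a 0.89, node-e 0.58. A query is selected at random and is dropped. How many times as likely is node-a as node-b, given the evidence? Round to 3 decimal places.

2.017

Taking complements, P(dropped | each) = node-b 0.025, node-c 0.41, node-a 0.11, node-e 0.42.
Prior × likelihood for each hypothesis:
  node-b: 0.24 × 0.025 = 0.006
  node-c: 0.58 × 0.41 = 0.2378
  node-a: 0.11 × 0.11 = 0.0121
  node-e: 0.07 × 0.42 = 0.0294
Sum = 0.2853.
The ratio is 0.0121 / 0.006 (the normalizer cancels) = 2.017.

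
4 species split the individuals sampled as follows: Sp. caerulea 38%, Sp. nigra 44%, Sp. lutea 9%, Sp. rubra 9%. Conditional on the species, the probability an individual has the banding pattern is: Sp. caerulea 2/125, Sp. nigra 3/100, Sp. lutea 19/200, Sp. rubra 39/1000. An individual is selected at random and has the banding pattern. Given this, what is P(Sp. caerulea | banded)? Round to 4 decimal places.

0.1940

Prior × likelihood for each hypothesis:
  Sp. caerulea: 0.38 × 0.016 = 0.00608
  Sp. nigra: 0.44 × 0.03 = 0.0132
  Sp. lutea: 0.09 × 0.095 = 0.00855
  Sp. rubra: 0.09 × 0.039 = 0.00351
Normalizing constant = 0.03134.
P(Sp. caerulea | evidence) = 0.00608 / 0.03134 ≈ 0.1940.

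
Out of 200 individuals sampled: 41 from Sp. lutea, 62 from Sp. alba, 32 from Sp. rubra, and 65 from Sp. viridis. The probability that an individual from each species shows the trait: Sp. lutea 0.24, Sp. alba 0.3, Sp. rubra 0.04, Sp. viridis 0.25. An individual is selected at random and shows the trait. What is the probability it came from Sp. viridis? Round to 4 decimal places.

Compute prior × likelihood for every hypothesis:
  Sp. lutea: 0.205 × 0.24 = 0.0492
  Sp. alba: 0.31 × 0.3 = 0.093
  Sp. rubra: 0.16 × 0.04 = 0.0064
  Sp. viridis: 0.325 × 0.25 = 0.08125
Sum = 0.22985.
P(Sp. viridis | evidence) = 0.08125 / 0.22985 ≈ 0.3535.

0.3535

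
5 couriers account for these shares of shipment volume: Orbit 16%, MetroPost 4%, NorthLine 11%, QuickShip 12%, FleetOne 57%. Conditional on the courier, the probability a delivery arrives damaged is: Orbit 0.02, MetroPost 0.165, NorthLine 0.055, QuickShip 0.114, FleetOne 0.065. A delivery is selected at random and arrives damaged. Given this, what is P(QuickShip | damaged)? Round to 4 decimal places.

Prior × likelihood for each hypothesis:
  Orbit: 0.16 × 0.02 = 0.0032
  MetroPost: 0.04 × 0.165 = 0.0066
  NorthLine: 0.11 × 0.055 = 0.00605
  QuickShip: 0.12 × 0.114 = 0.01368
  FleetOne: 0.57 × 0.065 = 0.03705
Total = 0.06658.
P(QuickShip | evidence) = 0.01368 / 0.06658 ≈ 0.2055.

0.2055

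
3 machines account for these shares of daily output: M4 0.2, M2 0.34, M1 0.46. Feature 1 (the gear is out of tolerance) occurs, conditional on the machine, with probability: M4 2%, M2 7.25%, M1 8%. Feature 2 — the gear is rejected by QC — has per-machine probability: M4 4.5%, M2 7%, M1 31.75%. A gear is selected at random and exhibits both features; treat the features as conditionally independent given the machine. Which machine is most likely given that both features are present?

Prior × likelihood for each hypothesis:
  M4: 0.2 × 0.02 × 0.045 = 0.00018
  M2: 0.34 × 0.0725 × 0.07 = 0.0017255
  M1: 0.46 × 0.08 × 0.3175 = 0.011684
Sum = 0.0135895.
Largest term belongs to M1, so M1 is most probable.

M1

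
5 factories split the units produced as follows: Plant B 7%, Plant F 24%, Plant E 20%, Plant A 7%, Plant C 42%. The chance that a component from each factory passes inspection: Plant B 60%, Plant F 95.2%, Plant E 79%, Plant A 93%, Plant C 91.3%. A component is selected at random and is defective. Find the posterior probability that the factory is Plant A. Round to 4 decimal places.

Taking complements, P(defective | each) = Plant B 0.4, Plant F 0.048, Plant E 0.21, Plant A 0.07, Plant C 0.087.
By Bayes' rule, posterior ∝ prior × likelihood:
  Plant B: 0.07 × 0.4 = 0.028
  Plant F: 0.24 × 0.048 = 0.01152
  Plant E: 0.2 × 0.21 = 0.042
  Plant A: 0.07 × 0.07 = 0.0049
  Plant C: 0.42 × 0.087 = 0.03654
Total = 0.12296.
P(Plant A | evidence) = 0.0049 / 0.12296 ≈ 0.0399.

0.0399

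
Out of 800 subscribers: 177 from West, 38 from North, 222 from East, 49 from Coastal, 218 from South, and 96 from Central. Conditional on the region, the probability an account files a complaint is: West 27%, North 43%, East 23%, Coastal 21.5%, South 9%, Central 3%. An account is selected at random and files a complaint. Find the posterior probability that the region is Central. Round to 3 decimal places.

Compute prior × likelihood for every hypothesis:
  West: 0.22125 × 0.27 = 0.0597375
  North: 0.0475 × 0.43 = 0.020425
  East: 0.2775 × 0.23 = 0.063825
  Coastal: 0.06125 × 0.215 = 0.01316875
  South: 0.2725 × 0.09 = 0.024525
  Central: 0.12 × 0.03 = 0.0036
Total = 0.18528125.
P(Central | evidence) = 0.0036 / 0.18528125 ≈ 0.019.

0.019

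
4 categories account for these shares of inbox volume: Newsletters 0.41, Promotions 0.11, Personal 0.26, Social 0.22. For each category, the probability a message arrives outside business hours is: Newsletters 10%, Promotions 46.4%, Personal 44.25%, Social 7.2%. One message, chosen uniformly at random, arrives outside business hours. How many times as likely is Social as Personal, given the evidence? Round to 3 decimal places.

Compute prior × likelihood for every hypothesis:
  Newsletters: 0.41 × 0.1 = 0.041
  Promotions: 0.11 × 0.464 = 0.05104
  Personal: 0.26 × 0.4425 = 0.11505
  Social: 0.22 × 0.072 = 0.01584
Total = 0.22293.
The ratio is 0.01584 / 0.11505 (the normalizer cancels) = 0.138.

0.138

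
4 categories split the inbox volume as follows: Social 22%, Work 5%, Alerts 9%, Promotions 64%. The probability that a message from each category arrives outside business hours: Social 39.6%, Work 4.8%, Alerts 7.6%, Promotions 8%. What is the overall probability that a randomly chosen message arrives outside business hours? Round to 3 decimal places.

0.148

By Bayes' rule, posterior ∝ prior × likelihood:
  Social: 0.22 × 0.396 = 0.08712
  Work: 0.05 × 0.048 = 0.0024
  Alerts: 0.09 × 0.076 = 0.00684
  Promotions: 0.64 × 0.08 = 0.0512
P(off-hours) = 0.08712 + 0.0024 + 0.00684 + 0.0512 = 0.14756 → 0.148.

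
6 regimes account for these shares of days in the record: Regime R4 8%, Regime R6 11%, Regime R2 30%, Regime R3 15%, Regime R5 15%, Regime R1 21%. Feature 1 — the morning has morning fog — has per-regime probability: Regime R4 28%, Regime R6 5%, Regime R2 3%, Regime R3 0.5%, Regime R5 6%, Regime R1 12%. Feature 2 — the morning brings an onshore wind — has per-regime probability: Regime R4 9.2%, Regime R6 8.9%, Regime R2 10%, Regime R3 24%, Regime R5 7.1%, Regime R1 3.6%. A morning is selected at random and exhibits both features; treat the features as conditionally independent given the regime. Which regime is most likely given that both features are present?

Regime R4

Compute prior × likelihood for every hypothesis:
  Regime R4: 0.08 × 0.28 × 0.092 = 0.0020608
  Regime R6: 0.11 × 0.05 × 0.089 = 0.0004895
  Regime R2: 0.3 × 0.03 × 0.1 = 0.0009
  Regime R3: 0.15 × 0.005 × 0.24 = 0.00018
  Regime R5: 0.15 × 0.06 × 0.071 = 0.000639
  Regime R1: 0.21 × 0.12 × 0.036 = 0.0009072
Sum = 0.0051765.
Largest term belongs to Regime R4, so Regime R4 is most probable.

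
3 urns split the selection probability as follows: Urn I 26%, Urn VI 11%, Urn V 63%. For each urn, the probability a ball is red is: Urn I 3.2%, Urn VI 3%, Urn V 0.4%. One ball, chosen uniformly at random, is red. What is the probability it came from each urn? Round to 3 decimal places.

Compute prior × likelihood for every hypothesis:
  Urn I: 0.26 × 0.032 = 0.00832
  Urn VI: 0.11 × 0.03 = 0.0033
  Urn V: 0.63 × 0.004 = 0.00252
Normalizing constant = 0.01414.
P(Urn I | red) = 0.00832/0.01414 ≈ 0.588
P(Urn VI | red) = 0.0033/0.01414 ≈ 0.233
P(Urn V | red) = 0.00252/0.01414 ≈ 0.178

Urn I 0.588, Urn VI 0.233, Urn V 0.178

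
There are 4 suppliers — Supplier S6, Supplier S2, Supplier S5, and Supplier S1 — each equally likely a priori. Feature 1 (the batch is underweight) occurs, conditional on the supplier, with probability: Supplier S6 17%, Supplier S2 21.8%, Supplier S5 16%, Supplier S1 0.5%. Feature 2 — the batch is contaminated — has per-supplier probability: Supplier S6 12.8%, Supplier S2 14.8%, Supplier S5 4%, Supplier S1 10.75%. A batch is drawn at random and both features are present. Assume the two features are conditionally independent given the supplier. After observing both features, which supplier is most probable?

Supplier S2

With a uniform prior (1/4 each), posterior ∝ likelihood:
  Supplier S6: 0.17 × 0.128 = 0.02176
  Supplier S2: 0.218 × 0.148 = 0.032264
  Supplier S5: 0.16 × 0.04 = 0.0064
  Supplier S1: 0.005 × 0.1075 = 0.0005375
Normalizing constant = 0.0609615.
Largest term belongs to Supplier S2, so Supplier S2 is most probable.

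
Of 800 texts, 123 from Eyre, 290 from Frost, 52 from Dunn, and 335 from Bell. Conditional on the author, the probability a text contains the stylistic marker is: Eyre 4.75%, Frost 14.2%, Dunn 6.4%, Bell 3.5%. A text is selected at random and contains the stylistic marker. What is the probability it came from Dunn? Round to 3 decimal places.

0.054

Unnormalized posteriors (prior × likelihood):
  Eyre: 0.15375 × 0.0475 = 0.007303125
  Frost: 0.3625 × 0.142 = 0.051475
  Dunn: 0.065 × 0.064 = 0.00416
  Bell: 0.41875 × 0.035 = 0.01465625
Sum = 0.077594375.
P(Dunn | evidence) = 0.00416 / 0.077594375 ≈ 0.054.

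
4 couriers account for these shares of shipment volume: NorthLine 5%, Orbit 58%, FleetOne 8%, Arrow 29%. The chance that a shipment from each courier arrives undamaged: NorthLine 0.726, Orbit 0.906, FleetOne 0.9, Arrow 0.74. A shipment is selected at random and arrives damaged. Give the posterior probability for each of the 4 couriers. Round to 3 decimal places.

NorthLine 0.090, Orbit 0.360, FleetOne 0.053, Arrow 0.497

Taking complements, P(damaged | each) = NorthLine 0.274, Orbit 0.094, FleetOne 0.1, Arrow 0.26.
Compute prior × likelihood for every hypothesis:
  NorthLine: 0.05 × 0.274 = 0.0137
  Orbit: 0.58 × 0.094 = 0.05452
  FleetOne: 0.08 × 0.1 = 0.008
  Arrow: 0.29 × 0.26 = 0.0754
Sum = 0.15162.
P(NorthLine | damaged) = 0.0137/0.15162 ≈ 0.090
P(Orbit | damaged) = 0.05452/0.15162 ≈ 0.360
P(FleetOne | damaged) = 0.008/0.15162 ≈ 0.053
P(Arrow | damaged) = 0.0754/0.15162 ≈ 0.497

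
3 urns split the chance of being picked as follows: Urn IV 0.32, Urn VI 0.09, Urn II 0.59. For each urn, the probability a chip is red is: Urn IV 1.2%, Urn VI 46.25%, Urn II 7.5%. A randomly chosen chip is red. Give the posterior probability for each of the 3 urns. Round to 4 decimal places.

Prior × likelihood for each hypothesis:
  Urn IV: 0.32 × 0.012 = 0.00384
  Urn VI: 0.09 × 0.4625 = 0.041625
  Urn II: 0.59 × 0.075 = 0.04425
Total = 0.089715.
P(Urn IV | red) = 0.00384/0.089715 ≈ 0.0428
P(Urn VI | red) = 0.041625/0.089715 ≈ 0.4640
P(Urn II | red) = 0.04425/0.089715 ≈ 0.4932

Urn IV 0.0428, Urn VI 0.4640, Urn II 0.4932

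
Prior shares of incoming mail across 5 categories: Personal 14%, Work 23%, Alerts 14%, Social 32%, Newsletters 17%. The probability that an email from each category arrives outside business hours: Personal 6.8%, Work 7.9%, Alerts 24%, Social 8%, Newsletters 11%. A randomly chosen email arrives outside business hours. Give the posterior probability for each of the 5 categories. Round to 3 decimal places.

Personal 0.090, Work 0.172, Alerts 0.318, Social 0.242, Newsletters 0.177

Compute prior × likelihood for every hypothesis:
  Personal: 0.14 × 0.068 = 0.00952
  Work: 0.23 × 0.079 = 0.01817
  Alerts: 0.14 × 0.24 = 0.0336
  Social: 0.32 × 0.08 = 0.0256
  Newsletters: 0.17 × 0.11 = 0.0187
Sum = 0.10559.
P(Personal | off-hours) = 0.00952/0.10559 ≈ 0.090
P(Work | off-hours) = 0.01817/0.10559 ≈ 0.172
P(Alerts | off-hours) = 0.0336/0.10559 ≈ 0.318
P(Social | off-hours) = 0.0256/0.10559 ≈ 0.242
P(Newsletters | off-hours) = 0.0187/0.10559 ≈ 0.177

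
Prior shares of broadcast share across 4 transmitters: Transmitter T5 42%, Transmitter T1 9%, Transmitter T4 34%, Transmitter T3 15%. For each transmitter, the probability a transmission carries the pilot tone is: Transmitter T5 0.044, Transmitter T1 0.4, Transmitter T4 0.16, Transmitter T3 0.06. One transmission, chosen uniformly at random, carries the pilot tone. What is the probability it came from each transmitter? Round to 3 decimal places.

Prior × likelihood for each hypothesis:
  Transmitter T5: 0.42 × 0.044 = 0.01848
  Transmitter T1: 0.09 × 0.4 = 0.036
  Transmitter T4: 0.34 × 0.16 = 0.0544
  Transmitter T3: 0.15 × 0.06 = 0.009
Normalizing constant = 0.11788.
P(Transmitter T5 | pilot) = 0.01848/0.11788 ≈ 0.157
P(Transmitter T1 | pilot) = 0.036/0.11788 ≈ 0.305
P(Transmitter T4 | pilot) = 0.0544/0.11788 ≈ 0.461
P(Transmitter T3 | pilot) = 0.009/0.11788 ≈ 0.076

Transmitter T5 0.157, Transmitter T1 0.305, Transmitter T4 0.461, Transmitter T3 0.076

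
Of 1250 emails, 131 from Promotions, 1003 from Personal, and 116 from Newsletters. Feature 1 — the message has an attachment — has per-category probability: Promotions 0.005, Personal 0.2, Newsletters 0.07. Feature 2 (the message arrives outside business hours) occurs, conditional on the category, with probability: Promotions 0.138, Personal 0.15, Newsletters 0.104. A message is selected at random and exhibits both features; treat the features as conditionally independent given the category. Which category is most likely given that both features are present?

Personal

Compute prior × likelihood for every hypothesis:
  Promotions: 0.1048 × 0.005 × 0.138 = 0.000072312
  Personal: 0.8024 × 0.2 × 0.15 = 0.024072
  Newsletters: 0.0928 × 0.07 × 0.104 = 0.000675584
Total = 0.024819896.
Largest term belongs to Personal, so Personal is most probable.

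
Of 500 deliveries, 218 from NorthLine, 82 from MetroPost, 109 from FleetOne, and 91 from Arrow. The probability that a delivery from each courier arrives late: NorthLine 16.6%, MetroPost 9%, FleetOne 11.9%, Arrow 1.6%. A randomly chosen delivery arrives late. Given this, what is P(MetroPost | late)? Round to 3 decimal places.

Unnormalized posteriors (prior × likelihood):
  NorthLine: 0.436 × 0.166 = 0.072376
  MetroPost: 0.164 × 0.09 = 0.01476
  FleetOne: 0.218 × 0.119 = 0.025942
  Arrow: 0.182 × 0.016 = 0.002912
Sum = 0.11599.
P(MetroPost | evidence) = 0.01476 / 0.11599 ≈ 0.127.

0.127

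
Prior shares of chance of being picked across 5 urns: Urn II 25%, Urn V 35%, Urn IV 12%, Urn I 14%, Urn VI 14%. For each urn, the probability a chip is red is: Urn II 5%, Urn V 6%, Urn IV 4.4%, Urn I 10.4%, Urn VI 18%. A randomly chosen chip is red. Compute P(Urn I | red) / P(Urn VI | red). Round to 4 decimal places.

0.5778

Unnormalized posteriors (prior × likelihood):
  Urn II: 0.25 × 0.05 = 0.0125
  Urn V: 0.35 × 0.06 = 0.021
  Urn IV: 0.12 × 0.044 = 0.00528
  Urn I: 0.14 × 0.104 = 0.01456
  Urn VI: 0.14 × 0.18 = 0.0252
Normalizing constant = 0.07854.
The ratio is 0.01456 / 0.0252 (the normalizer cancels) = 0.5778.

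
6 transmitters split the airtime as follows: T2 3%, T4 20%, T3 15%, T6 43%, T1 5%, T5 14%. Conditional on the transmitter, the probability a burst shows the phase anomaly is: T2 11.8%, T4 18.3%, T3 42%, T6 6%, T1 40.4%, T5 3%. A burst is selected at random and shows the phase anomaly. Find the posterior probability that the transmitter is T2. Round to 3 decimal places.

0.023

By Bayes' rule, posterior ∝ prior × likelihood:
  T2: 0.03 × 0.118 = 0.00354
  T4: 0.2 × 0.183 = 0.0366
  T3: 0.15 × 0.42 = 0.063
  T6: 0.43 × 0.06 = 0.0258
  T1: 0.05 × 0.404 = 0.0202
  T5: 0.14 × 0.03 = 0.0042
Sum = 0.15334.
P(T2 | evidence) = 0.00354 / 0.15334 ≈ 0.023.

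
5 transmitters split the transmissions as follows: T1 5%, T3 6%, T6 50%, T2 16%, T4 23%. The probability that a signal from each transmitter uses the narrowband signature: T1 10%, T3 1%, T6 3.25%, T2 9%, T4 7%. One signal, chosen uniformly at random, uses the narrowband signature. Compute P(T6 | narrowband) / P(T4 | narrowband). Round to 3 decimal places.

1.009

By Bayes' rule, posterior ∝ prior × likelihood:
  T1: 0.05 × 0.1 = 0.005
  T3: 0.06 × 0.01 = 0.0006
  T6: 0.5 × 0.0325 = 0.01625
  T2: 0.16 × 0.09 = 0.0144
  T4: 0.23 × 0.07 = 0.0161
Sum = 0.05235.
The ratio is 0.01625 / 0.0161 (the normalizer cancels) = 1.009.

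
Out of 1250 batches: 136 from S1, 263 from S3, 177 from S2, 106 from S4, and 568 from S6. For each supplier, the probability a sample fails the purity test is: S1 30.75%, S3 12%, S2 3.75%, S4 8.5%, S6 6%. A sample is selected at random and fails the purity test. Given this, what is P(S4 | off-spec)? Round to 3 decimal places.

0.073

By Bayes' rule, posterior ∝ prior × likelihood:
  S1: 0.1088 × 0.3075 = 0.033456
  S3: 0.2104 × 0.12 = 0.025248
  S2: 0.1416 × 0.0375 = 0.00531
  S4: 0.0848 × 0.085 = 0.007208
  S6: 0.4544 × 0.06 = 0.027264
Total = 0.098486.
P(S4 | evidence) = 0.007208 / 0.098486 ≈ 0.073.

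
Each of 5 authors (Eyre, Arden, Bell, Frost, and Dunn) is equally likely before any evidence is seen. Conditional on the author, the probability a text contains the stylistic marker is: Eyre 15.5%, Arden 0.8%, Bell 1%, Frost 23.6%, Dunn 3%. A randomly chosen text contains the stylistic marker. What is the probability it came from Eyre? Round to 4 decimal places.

0.3531

Since the prior is uniform, the posterior is proportional to the likelihood:
  Eyre: 0.155
  Arden: 0.008
  Bell: 0.01
  Frost: 0.236
  Dunn: 0.03
Total = 0.439.
P(Eyre | evidence) = 0.155 / 0.439 ≈ 0.3531.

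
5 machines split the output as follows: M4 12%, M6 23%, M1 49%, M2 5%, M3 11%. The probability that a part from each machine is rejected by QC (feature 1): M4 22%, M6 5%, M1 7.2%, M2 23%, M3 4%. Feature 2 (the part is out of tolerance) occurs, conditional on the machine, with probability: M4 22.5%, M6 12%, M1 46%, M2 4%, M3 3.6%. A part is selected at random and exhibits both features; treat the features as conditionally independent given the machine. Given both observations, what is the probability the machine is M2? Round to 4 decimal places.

By Bayes' rule, posterior ∝ prior × likelihood:
  M4: 0.12 × 0.22 × 0.225 = 0.00594
  M6: 0.23 × 0.05 × 0.12 = 0.00138
  M1: 0.49 × 0.072 × 0.46 = 0.0162288
  M2: 0.05 × 0.23 × 0.04 = 0.00046
  M3: 0.11 × 0.04 × 0.036 = 0.0001584
Total = 0.0241672.
P(M2 | evidence) = 0.00046 / 0.0241672 ≈ 0.0190.

0.0190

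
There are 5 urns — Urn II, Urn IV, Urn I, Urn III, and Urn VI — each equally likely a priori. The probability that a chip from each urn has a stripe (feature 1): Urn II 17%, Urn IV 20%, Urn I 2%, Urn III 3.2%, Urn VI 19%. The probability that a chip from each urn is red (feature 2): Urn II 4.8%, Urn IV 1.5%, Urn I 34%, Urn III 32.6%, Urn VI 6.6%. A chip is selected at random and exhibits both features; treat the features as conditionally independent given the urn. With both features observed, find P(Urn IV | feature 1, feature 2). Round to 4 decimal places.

With a uniform prior (1/5 each), posterior ∝ likelihood:
  Urn II: 0.17 × 0.048 = 0.00816
  Urn IV: 0.2 × 0.015 = 0.003
  Urn I: 0.02 × 0.34 = 0.0068
  Urn III: 0.032 × 0.326 = 0.010432
  Urn VI: 0.19 × 0.066 = 0.01254
Normalizing constant = 0.040932.
P(Urn IV | evidence) = 0.003 / 0.040932 ≈ 0.0733.

0.0733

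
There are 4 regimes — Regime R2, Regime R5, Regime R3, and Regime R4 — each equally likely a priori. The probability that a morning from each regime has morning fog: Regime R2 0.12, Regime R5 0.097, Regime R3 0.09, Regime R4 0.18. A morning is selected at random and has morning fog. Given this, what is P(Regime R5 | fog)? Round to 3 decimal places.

With a uniform prior (1/4 each), posterior ∝ likelihood:
  Regime R2: 0.12
  Regime R5: 0.097
  Regime R3: 0.09
  Regime R4: 0.18
Sum = 0.487.
P(Regime R5 | evidence) = 0.097 / 0.487 ≈ 0.199.

0.199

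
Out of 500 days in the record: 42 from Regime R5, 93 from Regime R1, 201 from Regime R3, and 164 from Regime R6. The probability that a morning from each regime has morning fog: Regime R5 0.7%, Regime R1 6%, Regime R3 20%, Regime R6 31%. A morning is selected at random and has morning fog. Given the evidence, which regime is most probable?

Prior × likelihood for each hypothesis:
  Regime R5: 0.084 × 0.007 = 0.000588
  Regime R1: 0.186 × 0.06 = 0.01116
  Regime R3: 0.402 × 0.2 = 0.0804
  Regime R6: 0.328 × 0.31 = 0.10168
Sum = 0.193828.
Largest term belongs to Regime R6, so Regime R6 is most probable.

Regime R6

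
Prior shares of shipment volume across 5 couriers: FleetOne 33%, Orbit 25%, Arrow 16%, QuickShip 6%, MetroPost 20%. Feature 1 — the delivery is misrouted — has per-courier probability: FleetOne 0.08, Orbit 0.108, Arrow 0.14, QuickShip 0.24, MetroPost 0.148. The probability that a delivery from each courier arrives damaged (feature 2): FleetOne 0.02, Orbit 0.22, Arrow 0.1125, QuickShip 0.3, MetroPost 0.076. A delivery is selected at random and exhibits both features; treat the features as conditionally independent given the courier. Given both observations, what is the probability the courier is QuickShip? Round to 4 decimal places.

0.2777

By Bayes' rule, posterior ∝ prior × likelihood:
  FleetOne: 0.33 × 0.08 × 0.02 = 0.000528
  Orbit: 0.25 × 0.108 × 0.22 = 0.00594
  Arrow: 0.16 × 0.14 × 0.1125 = 0.00252
  QuickShip: 0.06 × 0.24 × 0.3 = 0.00432
  MetroPost: 0.2 × 0.148 × 0.076 = 0.0022496
Normalizing constant = 0.0155576.
P(QuickShip | evidence) = 0.00432 / 0.0155576 ≈ 0.2777.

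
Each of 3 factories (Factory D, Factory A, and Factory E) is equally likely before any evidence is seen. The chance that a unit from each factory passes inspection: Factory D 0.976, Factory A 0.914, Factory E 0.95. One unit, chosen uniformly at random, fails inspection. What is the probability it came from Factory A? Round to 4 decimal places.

Taking complements, P(nonconforming | each) = Factory D 0.024, Factory A 0.086, Factory E 0.05.
With a uniform prior (1/3 each), posterior ∝ likelihood:
  Factory D: 0.024
  Factory A: 0.086
  Factory E: 0.05
Normalizing constant = 0.16.
P(Factory A | evidence) = 0.086 / 0.16 ≈ 0.5375.

0.5375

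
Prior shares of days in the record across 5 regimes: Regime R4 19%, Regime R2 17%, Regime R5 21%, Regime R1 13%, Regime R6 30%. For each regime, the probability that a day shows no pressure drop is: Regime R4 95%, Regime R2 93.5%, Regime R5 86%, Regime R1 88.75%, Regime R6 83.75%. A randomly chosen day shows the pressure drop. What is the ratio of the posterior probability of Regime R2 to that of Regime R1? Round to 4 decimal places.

0.7556

Taking complements, P(drop | each) = Regime R4 0.05, Regime R2 0.065, Regime R5 0.14, Regime R1 0.1125, Regime R6 0.1625.
Prior × likelihood for each hypothesis:
  Regime R4: 0.19 × 0.05 = 0.0095
  Regime R2: 0.17 × 0.065 = 0.01105
  Regime R5: 0.21 × 0.14 = 0.0294
  Regime R1: 0.13 × 0.1125 = 0.014625
  Regime R6: 0.3 × 0.1625 = 0.04875
Sum = 0.113325.
The ratio is 0.01105 / 0.014625 (the normalizer cancels) = 0.7556.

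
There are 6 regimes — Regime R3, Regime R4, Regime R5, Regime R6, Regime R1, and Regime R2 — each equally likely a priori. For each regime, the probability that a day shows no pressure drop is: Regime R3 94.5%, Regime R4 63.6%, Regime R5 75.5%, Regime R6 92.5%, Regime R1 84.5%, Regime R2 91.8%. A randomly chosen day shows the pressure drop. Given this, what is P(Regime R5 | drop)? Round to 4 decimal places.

Taking complements, P(drop | each) = Regime R3 0.055, Regime R4 0.364, Regime R5 0.245, Regime R6 0.075, Regime R1 0.155, Regime R2 0.082.
Since the prior is uniform, the posterior is proportional to the likelihood:
  Regime R3: 0.055
  Regime R4: 0.364
  Regime R5: 0.245
  Regime R6: 0.075
  Regime R1: 0.155
  Regime R2: 0.082
Total = 0.976.
P(Regime R5 | evidence) = 0.245 / 0.976 ≈ 0.2510.

0.2510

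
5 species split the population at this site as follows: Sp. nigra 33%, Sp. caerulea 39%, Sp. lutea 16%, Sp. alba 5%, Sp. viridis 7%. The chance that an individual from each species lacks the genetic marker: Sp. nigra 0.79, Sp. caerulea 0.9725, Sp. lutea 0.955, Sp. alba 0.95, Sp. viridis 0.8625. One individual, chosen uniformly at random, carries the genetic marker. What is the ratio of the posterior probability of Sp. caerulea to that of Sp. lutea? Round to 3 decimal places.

1.490

Taking complements, P(marker | each) = Sp. nigra 0.21, Sp. caerulea 0.0275, Sp. lutea 0.045, Sp. alba 0.05, Sp. viridis 0.1375.
Unnormalized posteriors (prior × likelihood):
  Sp. nigra: 0.33 × 0.21 = 0.0693
  Sp. caerulea: 0.39 × 0.0275 = 0.010725
  Sp. lutea: 0.16 × 0.045 = 0.0072
  Sp. alba: 0.05 × 0.05 = 0.0025
  Sp. viridis: 0.07 × 0.1375 = 0.009625
Total = 0.09935.
The ratio is 0.010725 / 0.0072 (the normalizer cancels) = 1.490.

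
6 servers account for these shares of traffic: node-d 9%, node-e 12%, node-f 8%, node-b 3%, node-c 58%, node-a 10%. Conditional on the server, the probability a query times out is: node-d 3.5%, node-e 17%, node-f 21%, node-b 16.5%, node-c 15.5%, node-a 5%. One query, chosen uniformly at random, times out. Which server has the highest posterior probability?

node-c

Compute prior × likelihood for every hypothesis:
  node-d: 0.09 × 0.035 = 0.00315
  node-e: 0.12 × 0.17 = 0.0204
  node-f: 0.08 × 0.21 = 0.0168
  node-b: 0.03 × 0.165 = 0.00495
  node-c: 0.58 × 0.155 = 0.0899
  node-a: 0.1 × 0.05 = 0.005
Total = 0.1402.
Largest term belongs to node-c, so node-c is most probable.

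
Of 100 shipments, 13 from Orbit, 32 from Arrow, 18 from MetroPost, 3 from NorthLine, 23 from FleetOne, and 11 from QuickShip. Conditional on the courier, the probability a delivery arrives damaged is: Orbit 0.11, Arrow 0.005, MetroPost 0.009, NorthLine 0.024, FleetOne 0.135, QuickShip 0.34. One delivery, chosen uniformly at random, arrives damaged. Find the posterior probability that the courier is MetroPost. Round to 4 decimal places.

Compute prior × likelihood for every hypothesis:
  Orbit: 0.13 × 0.11 = 0.0143
  Arrow: 0.32 × 0.005 = 0.0016
  MetroPost: 0.18 × 0.009 = 0.00162
  NorthLine: 0.03 × 0.024 = 0.00072
  FleetOne: 0.23 × 0.135 = 0.03105
  QuickShip: 0.11 × 0.34 = 0.0374
Total = 0.08669.
P(MetroPost | evidence) = 0.00162 / 0.08669 ≈ 0.0187.

0.0187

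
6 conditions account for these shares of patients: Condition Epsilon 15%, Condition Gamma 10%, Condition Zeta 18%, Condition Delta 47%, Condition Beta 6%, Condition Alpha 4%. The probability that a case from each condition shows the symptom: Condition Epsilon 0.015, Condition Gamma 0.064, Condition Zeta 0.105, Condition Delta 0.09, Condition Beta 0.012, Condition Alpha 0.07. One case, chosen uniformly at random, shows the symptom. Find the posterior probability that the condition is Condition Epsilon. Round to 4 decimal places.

0.0307

By Bayes' rule, posterior ∝ prior × likelihood:
  Condition Epsilon: 0.15 × 0.015 = 0.00225
  Condition Gamma: 0.1 × 0.064 = 0.0064
  Condition Zeta: 0.18 × 0.105 = 0.0189
  Condition Delta: 0.47 × 0.09 = 0.0423
  Condition Beta: 0.06 × 0.012 = 0.00072
  Condition Alpha: 0.04 × 0.07 = 0.0028
Total = 0.07337.
P(Condition Epsilon | evidence) = 0.00225 / 0.07337 ≈ 0.0307.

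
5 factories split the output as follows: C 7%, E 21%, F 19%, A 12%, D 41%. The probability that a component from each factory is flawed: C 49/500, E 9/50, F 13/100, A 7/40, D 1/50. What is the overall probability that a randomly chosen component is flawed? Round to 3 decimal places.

By Bayes' rule, posterior ∝ prior × likelihood:
  C: 0.07 × 0.098 = 0.00686
  E: 0.21 × 0.18 = 0.0378
  F: 0.19 × 0.13 = 0.0247
  A: 0.12 × 0.175 = 0.021
  D: 0.41 × 0.02 = 0.0082
P(flawed) = 0.00686 + 0.0378 + 0.0247 + 0.021 + 0.0082 = 0.09856 → 0.099.

0.099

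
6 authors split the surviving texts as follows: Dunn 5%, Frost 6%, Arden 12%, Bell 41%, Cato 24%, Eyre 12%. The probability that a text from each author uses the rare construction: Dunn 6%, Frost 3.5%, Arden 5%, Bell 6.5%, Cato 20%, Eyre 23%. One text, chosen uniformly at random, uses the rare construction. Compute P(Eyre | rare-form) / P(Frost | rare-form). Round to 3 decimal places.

Prior × likelihood for each hypothesis:
  Dunn: 0.05 × 0.06 = 0.003
  Frost: 0.06 × 0.035 = 0.0021
  Arden: 0.12 × 0.05 = 0.006
  Bell: 0.41 × 0.065 = 0.02665
  Cato: 0.24 × 0.2 = 0.048
  Eyre: 0.12 × 0.23 = 0.0276
Sum = 0.11335.
The ratio is 0.0276 / 0.0021 (the normalizer cancels) = 13.143.

13.143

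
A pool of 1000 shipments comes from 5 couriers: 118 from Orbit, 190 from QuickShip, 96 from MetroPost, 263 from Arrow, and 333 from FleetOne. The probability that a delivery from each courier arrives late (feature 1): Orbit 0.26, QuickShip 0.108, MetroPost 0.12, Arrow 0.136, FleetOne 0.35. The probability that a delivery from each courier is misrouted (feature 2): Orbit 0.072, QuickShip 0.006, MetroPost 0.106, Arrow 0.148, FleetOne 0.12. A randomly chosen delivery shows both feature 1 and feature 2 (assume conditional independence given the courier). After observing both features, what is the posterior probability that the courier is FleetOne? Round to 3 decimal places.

Compute prior × likelihood for every hypothesis:
  Orbit: 0.118 × 0.26 × 0.072 = 0.00220896
  QuickShip: 0.19 × 0.108 × 0.006 = 0.00012312
  MetroPost: 0.096 × 0.12 × 0.106 = 0.00122112
  Arrow: 0.263 × 0.136 × 0.148 = 0.005293664
  FleetOne: 0.333 × 0.35 × 0.12 = 0.013986
Sum = 0.022832864.
P(FleetOne | evidence) = 0.013986 / 0.022832864 ≈ 0.613.

0.613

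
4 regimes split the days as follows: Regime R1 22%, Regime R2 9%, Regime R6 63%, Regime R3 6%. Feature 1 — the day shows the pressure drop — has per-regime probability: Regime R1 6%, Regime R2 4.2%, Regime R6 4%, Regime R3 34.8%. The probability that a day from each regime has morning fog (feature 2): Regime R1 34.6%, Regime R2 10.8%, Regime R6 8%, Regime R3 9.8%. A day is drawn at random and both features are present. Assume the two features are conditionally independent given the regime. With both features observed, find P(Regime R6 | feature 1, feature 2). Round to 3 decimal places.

By Bayes' rule, posterior ∝ prior × likelihood:
  Regime R1: 0.22 × 0.06 × 0.346 = 0.0045672
  Regime R2: 0.09 × 0.042 × 0.108 = 0.00040824
  Regime R6: 0.63 × 0.04 × 0.08 = 0.002016
  Regime R3: 0.06 × 0.348 × 0.098 = 0.00204624
Sum = 0.00903768.
P(Regime R6 | evidence) = 0.002016 / 0.00903768 ≈ 0.223.

0.223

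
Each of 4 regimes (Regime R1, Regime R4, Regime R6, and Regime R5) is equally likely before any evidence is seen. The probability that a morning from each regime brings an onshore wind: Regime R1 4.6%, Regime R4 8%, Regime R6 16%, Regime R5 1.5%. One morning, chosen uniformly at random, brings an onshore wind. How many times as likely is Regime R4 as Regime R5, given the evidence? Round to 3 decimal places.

5.333

With a uniform prior (1/4 each), posterior ∝ likelihood:
  Regime R1: 0.046
  Regime R4: 0.08
  Regime R6: 0.16
  Regime R5: 0.015
Total = 0.301.
The ratio is 0.08 / 0.015 (the normalizer cancels) = 5.333.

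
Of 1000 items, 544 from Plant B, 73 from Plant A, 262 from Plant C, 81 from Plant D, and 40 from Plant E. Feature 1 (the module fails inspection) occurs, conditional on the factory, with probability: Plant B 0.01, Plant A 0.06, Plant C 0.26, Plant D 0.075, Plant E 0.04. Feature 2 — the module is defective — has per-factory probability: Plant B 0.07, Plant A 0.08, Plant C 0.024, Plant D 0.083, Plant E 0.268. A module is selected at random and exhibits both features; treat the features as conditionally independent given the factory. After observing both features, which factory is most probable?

Plant C

Unnormalized posteriors (prior × likelihood):
  Plant B: 0.544 × 0.01 × 0.07 = 0.0003808
  Plant A: 0.073 × 0.06 × 0.08 = 0.0003504
  Plant C: 0.262 × 0.26 × 0.024 = 0.00163488
  Plant D: 0.081 × 0.075 × 0.083 = 0.000504225
  Plant E: 0.04 × 0.04 × 0.268 = 0.0004288
Sum = 0.003299105.
Largest term belongs to Plant C, so Plant C is most probable.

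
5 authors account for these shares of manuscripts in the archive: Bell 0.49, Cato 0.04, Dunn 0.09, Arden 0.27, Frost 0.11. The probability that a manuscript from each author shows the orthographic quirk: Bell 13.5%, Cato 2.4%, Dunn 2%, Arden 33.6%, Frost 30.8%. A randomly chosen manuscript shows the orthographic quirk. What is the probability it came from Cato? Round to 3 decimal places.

Prior × likelihood for each hypothesis:
  Bell: 0.49 × 0.135 = 0.06615
  Cato: 0.04 × 0.024 = 0.00096
  Dunn: 0.09 × 0.02 = 0.0018
  Arden: 0.27 × 0.336 = 0.09072
  Frost: 0.11 × 0.308 = 0.03388
Sum = 0.19351.
P(Cato | evidence) = 0.00096 / 0.19351 ≈ 0.005.

0.005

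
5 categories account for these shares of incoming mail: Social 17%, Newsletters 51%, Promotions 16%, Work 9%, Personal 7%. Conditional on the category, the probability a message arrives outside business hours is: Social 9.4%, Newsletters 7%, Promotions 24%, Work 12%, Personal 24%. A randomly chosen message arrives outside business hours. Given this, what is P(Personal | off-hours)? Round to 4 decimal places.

By Bayes' rule, posterior ∝ prior × likelihood:
  Social: 0.17 × 0.094 = 0.01598
  Newsletters: 0.51 × 0.07 = 0.0357
  Promotions: 0.16 × 0.24 = 0.0384
  Work: 0.09 × 0.12 = 0.0108
  Personal: 0.07 × 0.24 = 0.0168
Normalizing constant = 0.11768.
P(Personal | evidence) = 0.0168 / 0.11768 ≈ 0.1428.

0.1428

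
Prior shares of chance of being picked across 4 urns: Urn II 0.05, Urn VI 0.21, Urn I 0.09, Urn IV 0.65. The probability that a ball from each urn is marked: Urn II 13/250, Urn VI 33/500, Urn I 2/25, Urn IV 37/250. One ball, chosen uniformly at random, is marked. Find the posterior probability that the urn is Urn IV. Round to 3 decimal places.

0.803

Unnormalized posteriors (prior × likelihood):
  Urn II: 0.05 × 0.052 = 0.0026
  Urn VI: 0.21 × 0.066 = 0.01386
  Urn I: 0.09 × 0.08 = 0.0072
  Urn IV: 0.65 × 0.148 = 0.0962
Normalizing constant = 0.11986.
P(Urn IV | evidence) = 0.0962 / 0.11986 ≈ 0.803.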